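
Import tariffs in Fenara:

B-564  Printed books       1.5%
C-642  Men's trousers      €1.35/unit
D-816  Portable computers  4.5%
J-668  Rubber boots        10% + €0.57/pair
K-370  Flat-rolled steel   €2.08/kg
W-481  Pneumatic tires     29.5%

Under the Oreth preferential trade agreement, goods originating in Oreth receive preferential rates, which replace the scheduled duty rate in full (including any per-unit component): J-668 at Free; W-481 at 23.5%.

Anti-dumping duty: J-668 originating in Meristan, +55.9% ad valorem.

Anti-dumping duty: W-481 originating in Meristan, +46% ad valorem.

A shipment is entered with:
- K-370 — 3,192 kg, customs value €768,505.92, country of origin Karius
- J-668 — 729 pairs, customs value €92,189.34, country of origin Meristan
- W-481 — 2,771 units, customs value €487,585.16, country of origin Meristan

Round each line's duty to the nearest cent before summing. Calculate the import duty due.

€435,934.47

Line 1 (K-370, Karius, 3,192 kg, €768,505.92):
Base rate for K-370 is €2.08/kg.
Duty = 3,192 × €2.08 = €6,639.36.
Line 2 (J-668, Meristan, 729 pairs, €92,189.34):
Base rate for J-668 is 10% + €0.57/pair.
J-668 has an FTA preferential rate, but origin Meristan is not Oreth; base rate stands.
Additional duty on J-668 from Meristan: +55.9%. Applied ad valorem rate: 10% + 55.9% = 65.9%.
Duty = €92,189.34 × 65.9% + 729 × €0.57 = €61,168.31.
Line 3 (W-481, Meristan, 2,771 units, €487,585.16):
Base rate for W-481 is 29.5%.
W-481 has an FTA preferential rate, but origin Meristan is not Oreth; base rate stands.
Additional duty on W-481 from Meristan: +46%. Applied ad valorem rate: 29.5% + 46% = 75.5%.
Duty = €487,585.16 × 75.5% = €368,126.80.
Total = €6,639.36 + €61,168.31 + €368,126.80 = €435,934.47.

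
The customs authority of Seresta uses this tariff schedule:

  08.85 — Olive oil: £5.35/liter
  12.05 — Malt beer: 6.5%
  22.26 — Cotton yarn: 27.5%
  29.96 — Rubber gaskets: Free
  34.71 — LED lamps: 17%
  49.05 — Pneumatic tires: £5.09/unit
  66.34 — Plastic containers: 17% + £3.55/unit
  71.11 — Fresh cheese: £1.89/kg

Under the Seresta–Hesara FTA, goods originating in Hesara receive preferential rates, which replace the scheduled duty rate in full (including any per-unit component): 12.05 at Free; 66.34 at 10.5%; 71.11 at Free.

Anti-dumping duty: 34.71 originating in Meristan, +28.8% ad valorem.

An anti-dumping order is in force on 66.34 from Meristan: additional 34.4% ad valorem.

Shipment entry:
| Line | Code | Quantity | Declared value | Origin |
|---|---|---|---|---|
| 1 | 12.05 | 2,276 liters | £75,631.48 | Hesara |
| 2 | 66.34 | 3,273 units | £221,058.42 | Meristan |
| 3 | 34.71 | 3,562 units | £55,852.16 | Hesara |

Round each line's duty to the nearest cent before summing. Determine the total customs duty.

Line 1 (12.05, Hesara, 2,276 liters, £75,631.48):
Base rate for 12.05 is 6.5%.
Origin Hesara qualifies under the Seresta–Hesara agreement and 12.05 is covered: preferential rate Free applies instead.
Duty = £75,631.48 × 0% = £0.00.
Line 2 (66.34, Meristan, 3,273 units, £221,058.42):
Base rate for 66.34 is 17% + £3.55/unit.
66.34 has an FTA preferential rate, but origin Meristan is not Hesara; base rate stands.
Additional duty on 66.34 from Meristan: +34.4%. Applied ad valorem rate: 17% + 34.4% = 51.4%.
Duty = £221,058.42 × 51.4% + 3,273 × £3.55 = £125,243.18.
Line 3 (34.71, Hesara, 3,562 units, £55,852.16):
Base rate for 34.71 is 17%.
Origin Hesara is the FTA partner but 34.71 is not on the preference list; base rate stands.
The additional-duty order on 34.71 targets Meristan, not Hesara; it does not apply.
Duty = £55,852.16 × 17% = £9,494.87.
Total = £0.00 + £125,243.18 + £9,494.87 = £134,738.05.

£134,738.05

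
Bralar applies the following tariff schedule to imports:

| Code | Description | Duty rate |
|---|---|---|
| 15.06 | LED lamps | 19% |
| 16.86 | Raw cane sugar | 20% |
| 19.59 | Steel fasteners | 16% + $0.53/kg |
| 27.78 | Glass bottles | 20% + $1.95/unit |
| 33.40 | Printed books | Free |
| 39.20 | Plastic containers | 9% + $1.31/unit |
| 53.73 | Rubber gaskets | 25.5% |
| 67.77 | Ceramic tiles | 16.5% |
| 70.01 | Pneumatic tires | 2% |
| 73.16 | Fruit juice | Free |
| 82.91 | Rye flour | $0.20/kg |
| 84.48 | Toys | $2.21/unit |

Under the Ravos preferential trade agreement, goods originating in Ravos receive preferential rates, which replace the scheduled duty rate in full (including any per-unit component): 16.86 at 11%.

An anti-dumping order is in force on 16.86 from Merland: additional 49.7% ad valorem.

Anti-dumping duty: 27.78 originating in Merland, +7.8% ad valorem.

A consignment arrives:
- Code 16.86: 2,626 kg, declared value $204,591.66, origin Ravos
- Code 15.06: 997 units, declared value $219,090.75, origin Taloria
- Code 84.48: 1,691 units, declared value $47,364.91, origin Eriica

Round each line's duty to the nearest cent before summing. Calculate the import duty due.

Line 1 (16.86, Ravos, 2,626 kg, $204,591.66):
Base rate for 16.86 is 20%.
Origin Ravos qualifies under the Bralar–Ravos agreement and 16.86 is covered: preferential rate 11% applies instead.
The additional-duty order on 16.86 targets Merland, not Ravos; it does not apply.
Duty = $204,591.66 × 11% = $22,505.08.
Line 2 (15.06, Taloria, 997 units, $219,090.75):
Base rate for 15.06 is 19%.
Duty = $219,090.75 × 19% = $41,627.24.
Line 3 (84.48, Eriica, 1,691 units, $47,364.91):
Base rate for 84.48 is $2.21/unit.
Duty = 1,691 × $2.21 = $3,737.11.
Total = $22,505.08 + $41,627.24 + $3,737.11 = $67,869.43.

$67,869.43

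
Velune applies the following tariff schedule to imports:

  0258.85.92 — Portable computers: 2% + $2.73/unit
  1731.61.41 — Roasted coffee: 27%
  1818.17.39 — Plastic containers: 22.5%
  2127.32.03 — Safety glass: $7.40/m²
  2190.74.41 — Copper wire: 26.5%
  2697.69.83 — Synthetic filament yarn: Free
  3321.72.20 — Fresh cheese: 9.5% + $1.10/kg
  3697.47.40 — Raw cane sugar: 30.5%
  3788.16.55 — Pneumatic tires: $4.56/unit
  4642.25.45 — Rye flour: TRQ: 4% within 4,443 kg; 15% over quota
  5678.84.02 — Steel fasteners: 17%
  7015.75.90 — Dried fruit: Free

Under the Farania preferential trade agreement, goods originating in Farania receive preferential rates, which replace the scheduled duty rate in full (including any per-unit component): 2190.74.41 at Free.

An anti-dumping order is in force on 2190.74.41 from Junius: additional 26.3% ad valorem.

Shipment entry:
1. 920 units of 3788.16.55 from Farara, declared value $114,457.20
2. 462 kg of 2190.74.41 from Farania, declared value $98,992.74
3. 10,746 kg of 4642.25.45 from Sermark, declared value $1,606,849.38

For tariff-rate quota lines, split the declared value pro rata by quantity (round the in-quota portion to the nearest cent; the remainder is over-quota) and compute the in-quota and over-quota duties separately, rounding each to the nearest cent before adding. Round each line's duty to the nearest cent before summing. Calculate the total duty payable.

Line 1 (3788.16.55, Farara, 920 units, $114,457.20):
Base rate for 3788.16.55 is $4.56/unit.
Duty = 920 × $4.56 = $4,195.20.
Line 2 (2190.74.41, Farania, 462 kg, $98,992.74):
Base rate for 2190.74.41 is 26.5%.
Origin Farania qualifies under the Velune–Farania agreement and 2190.74.41 is covered: preferential rate Free applies instead.
The additional-duty order on 2190.74.41 targets Junius, not Farania; it does not apply.
Duty = $98,992.74 × 0% = $0.00.
Line 3 (4642.25.45, Sermark, 10,746 kg, $1,606,849.38):
Code 4642.25.45 is under a tariff-rate quota (threshold 4,443 kg). In-quota: 4,443 kg at 4%; over-quota: 6,303 kg at 15%.
Pro-rata value split: in-quota = $1,606,849.38 × 4,443/10,746 = $664,361.79; over-quota = $1,606,849.38 − $664,361.79 = $942,487.59.
In-quota duty = $664,361.79 × 4% = $26,574.47. Over-quota duty = $942,487.59 × 15% = $141,373.14.
Line duty = $26,574.47 + $141,373.14 = $167,947.61.
Total = $4,195.20 + $0.00 + $167,947.61 = $172,142.81.

$172,142.81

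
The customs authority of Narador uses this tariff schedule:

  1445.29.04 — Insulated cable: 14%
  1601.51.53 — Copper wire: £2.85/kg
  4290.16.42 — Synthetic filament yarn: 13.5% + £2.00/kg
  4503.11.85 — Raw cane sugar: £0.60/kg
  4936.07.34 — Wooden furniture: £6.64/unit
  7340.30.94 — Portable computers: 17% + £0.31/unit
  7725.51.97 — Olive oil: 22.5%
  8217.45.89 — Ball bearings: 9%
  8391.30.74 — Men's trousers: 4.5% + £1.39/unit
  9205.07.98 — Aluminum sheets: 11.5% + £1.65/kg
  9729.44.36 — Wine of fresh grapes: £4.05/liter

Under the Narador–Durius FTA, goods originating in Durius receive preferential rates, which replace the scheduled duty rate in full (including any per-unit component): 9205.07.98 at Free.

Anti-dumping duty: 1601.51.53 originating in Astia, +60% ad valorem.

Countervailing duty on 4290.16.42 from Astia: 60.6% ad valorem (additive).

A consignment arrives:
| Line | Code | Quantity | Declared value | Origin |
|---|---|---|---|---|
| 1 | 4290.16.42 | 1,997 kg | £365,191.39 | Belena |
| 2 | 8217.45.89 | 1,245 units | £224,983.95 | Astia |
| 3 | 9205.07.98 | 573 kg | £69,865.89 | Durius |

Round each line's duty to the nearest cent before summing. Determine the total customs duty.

Line 1 (4290.16.42, Belena, 1,997 kg, £365,191.39):
Base rate for 4290.16.42 is 13.5% + £2.00/kg.
The additional-duty order on 4290.16.42 targets Astia, not Belena; it does not apply.
Duty = £365,191.39 × 13.5% + 1,997 × £2.00 = £53,294.84.
Line 2 (8217.45.89, Astia, 1,245 units, £224,983.95):
Base rate for 8217.45.89 is 9%.
Duty = £224,983.95 × 9% = £20,248.56.
Line 3 (9205.07.98, Durius, 573 kg, £69,865.89):
Base rate for 9205.07.98 is 11.5% + £1.65/kg.
Origin Durius qualifies under the Narador–Durius agreement and 9205.07.98 is covered: preferential rate Free applies instead.
Duty = £69,865.89 × 0% = £0.00.
Total = £53,294.84 + £20,248.56 + £0.00 = £73,543.40.

£73,543.40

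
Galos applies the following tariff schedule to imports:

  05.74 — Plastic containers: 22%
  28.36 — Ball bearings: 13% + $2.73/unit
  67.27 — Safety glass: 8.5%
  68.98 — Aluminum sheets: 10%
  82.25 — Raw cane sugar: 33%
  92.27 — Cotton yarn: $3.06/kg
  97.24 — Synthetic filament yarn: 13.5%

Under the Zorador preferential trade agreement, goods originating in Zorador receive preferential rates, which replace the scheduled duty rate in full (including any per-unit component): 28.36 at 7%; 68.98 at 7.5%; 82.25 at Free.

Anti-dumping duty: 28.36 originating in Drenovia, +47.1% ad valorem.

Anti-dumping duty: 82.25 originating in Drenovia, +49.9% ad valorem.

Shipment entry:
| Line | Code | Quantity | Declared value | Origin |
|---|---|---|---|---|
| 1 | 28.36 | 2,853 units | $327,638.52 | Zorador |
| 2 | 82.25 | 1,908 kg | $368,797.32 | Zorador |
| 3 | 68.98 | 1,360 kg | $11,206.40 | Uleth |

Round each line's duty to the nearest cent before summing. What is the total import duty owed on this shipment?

Line 1 (28.36, Zorador, 2,853 units, $327,638.52):
Base rate for 28.36 is 13% + $2.73/unit.
Origin Zorador qualifies under the Galos–Zorador agreement and 28.36 is covered: preferential rate 7% applies instead.
The additional-duty order on 28.36 targets Drenovia, not Zorador; it does not apply.
Duty = $327,638.52 × 7% = $22,934.70.
Line 2 (82.25, Zorador, 1,908 kg, $368,797.32):
Base rate for 82.25 is 33%.
Origin Zorador qualifies under the Galos–Zorador agreement and 82.25 is covered: preferential rate Free applies instead.
The additional-duty order on 82.25 targets Drenovia, not Zorador; it does not apply.
Duty = $368,797.32 × 0% = $0.00.
Line 3 (68.98, Uleth, 1,360 kg, $11,206.40):
Base rate for 68.98 is 10%.
68.98 has an FTA preferential rate, but origin Uleth is not Zorador; base rate stands.
Duty = $11,206.40 × 10% = $1,120.64.
Total = $22,934.70 + $0.00 + $1,120.64 = $24,055.34.

$24,055.34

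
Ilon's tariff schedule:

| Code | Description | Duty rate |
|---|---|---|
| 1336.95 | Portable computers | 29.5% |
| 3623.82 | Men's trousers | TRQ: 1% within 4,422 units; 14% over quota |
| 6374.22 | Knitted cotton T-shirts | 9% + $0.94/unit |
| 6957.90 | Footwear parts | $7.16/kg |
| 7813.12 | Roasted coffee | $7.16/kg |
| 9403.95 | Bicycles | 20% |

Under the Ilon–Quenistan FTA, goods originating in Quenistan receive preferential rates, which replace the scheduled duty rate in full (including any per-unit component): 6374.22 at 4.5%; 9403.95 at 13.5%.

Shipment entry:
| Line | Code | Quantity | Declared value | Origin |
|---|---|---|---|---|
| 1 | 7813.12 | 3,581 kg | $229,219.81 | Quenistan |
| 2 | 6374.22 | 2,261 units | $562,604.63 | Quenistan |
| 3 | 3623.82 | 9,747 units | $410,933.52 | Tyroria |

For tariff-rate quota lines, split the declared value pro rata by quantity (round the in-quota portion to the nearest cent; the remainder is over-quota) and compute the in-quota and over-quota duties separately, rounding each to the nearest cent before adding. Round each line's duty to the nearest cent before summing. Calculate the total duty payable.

Line 1 (7813.12, Quenistan, 3,581 kg, $229,219.81):
Base rate for 7813.12 is $7.16/kg.
Origin Quenistan is the FTA partner but 7813.12 is not on the preference list; base rate stands.
Duty = 3,581 × $7.16 = $25,639.96.
Line 2 (6374.22, Quenistan, 2,261 units, $562,604.63):
Base rate for 6374.22 is 9% + $0.94/unit.
Origin Quenistan qualifies under the Ilon–Quenistan agreement and 6374.22 is covered: preferential rate 4.5% applies instead.
Duty = $562,604.63 × 4.5% = $25,317.21.
Line 3 (3623.82, Tyroria, 9,747 units, $410,933.52):
Code 3623.82 is under a tariff-rate quota (threshold 4,422 units). In-quota: 4,422 units at 1%; over-quota: 5,325 units at 14%.
Pro-rata value split: in-quota = $410,933.52 × 4,422/9,747 = $186,431.52; over-quota = $410,933.52 − $186,431.52 = $224,502.00.
In-quota duty = $186,431.52 × 1% = $1,864.32. Over-quota duty = $224,502.00 × 14% = $31,430.28.
Line duty = $1,864.32 + $31,430.28 = $33,294.60.
Total = $25,639.96 + $25,317.21 + $33,294.60 = $84,251.77.

$84,251.77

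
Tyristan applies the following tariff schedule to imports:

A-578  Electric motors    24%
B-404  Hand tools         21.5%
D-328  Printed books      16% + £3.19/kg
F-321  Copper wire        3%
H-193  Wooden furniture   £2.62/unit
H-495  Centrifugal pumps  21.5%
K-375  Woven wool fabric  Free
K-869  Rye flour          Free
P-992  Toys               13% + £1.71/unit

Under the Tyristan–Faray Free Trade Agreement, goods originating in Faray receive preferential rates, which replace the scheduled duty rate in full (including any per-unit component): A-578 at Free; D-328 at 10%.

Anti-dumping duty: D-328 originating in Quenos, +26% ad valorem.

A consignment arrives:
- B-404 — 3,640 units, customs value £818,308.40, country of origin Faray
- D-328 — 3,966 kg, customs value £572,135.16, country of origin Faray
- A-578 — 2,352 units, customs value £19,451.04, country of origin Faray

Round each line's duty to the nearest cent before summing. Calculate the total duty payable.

Line 1 (B-404, Faray, 3,640 units, £818,308.40):
Base rate for B-404 is 21.5%.
Origin Faray is the FTA partner but B-404 is not on the preference list; base rate stands.
Duty = £818,308.40 × 21.5% = £175,936.31.
Line 2 (D-328, Faray, 3,966 kg, £572,135.16):
Base rate for D-328 is 16% + £3.19/kg.
Origin Faray qualifies under the Tyristan–Faray agreement and D-328 is covered: preferential rate 10% applies instead.
The additional-duty order on D-328 targets Quenos, not Faray; it does not apply.
Duty = £572,135.16 × 10% = £57,213.52.
Line 3 (A-578, Faray, 2,352 units, £19,451.04):
Base rate for A-578 is 24%.
Origin Faray qualifies under the Tyristan–Faray agreement and A-578 is covered: preferential rate Free applies instead.
Duty = £19,451.04 × 0% = £0.00.
Total = £175,936.31 + £57,213.52 + £0.00 = £233,149.83.

£233,149.83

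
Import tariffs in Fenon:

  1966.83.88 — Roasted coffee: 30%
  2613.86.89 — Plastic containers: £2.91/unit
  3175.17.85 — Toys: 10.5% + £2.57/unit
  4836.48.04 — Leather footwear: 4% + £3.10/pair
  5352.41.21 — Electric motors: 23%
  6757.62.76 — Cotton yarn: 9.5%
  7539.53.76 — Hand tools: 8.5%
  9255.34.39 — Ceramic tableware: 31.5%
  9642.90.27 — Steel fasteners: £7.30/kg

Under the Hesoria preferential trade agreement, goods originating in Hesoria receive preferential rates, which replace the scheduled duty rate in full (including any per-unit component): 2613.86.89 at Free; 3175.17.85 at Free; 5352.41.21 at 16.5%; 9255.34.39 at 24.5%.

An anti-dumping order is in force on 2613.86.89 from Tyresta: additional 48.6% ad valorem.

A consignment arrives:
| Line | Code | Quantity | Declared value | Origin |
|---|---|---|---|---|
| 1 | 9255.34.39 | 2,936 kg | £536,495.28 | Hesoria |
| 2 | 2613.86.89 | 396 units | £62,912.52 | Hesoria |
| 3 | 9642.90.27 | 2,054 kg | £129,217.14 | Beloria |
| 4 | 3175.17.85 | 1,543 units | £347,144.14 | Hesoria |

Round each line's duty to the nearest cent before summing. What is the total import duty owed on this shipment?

£146,435.54

Line 1 (9255.34.39, Hesoria, 2,936 kg, £536,495.28):
Base rate for 9255.34.39 is 31.5%.
Origin Hesoria qualifies under the Fenon–Hesoria agreement and 9255.34.39 is covered: preferential rate 24.5% applies instead.
Duty = £536,495.28 × 24.5% = £131,441.34.
Line 2 (2613.86.89, Hesoria, 396 units, £62,912.52):
Base rate for 2613.86.89 is £2.91/unit.
Origin Hesoria qualifies under the Fenon–Hesoria agreement and 2613.86.89 is covered: preferential rate Free applies instead.
The additional-duty order on 2613.86.89 targets Tyresta, not Hesoria; it does not apply.
Duty = £62,912.52 × 0% = £0.00.
Line 3 (9642.90.27, Beloria, 2,054 kg, £129,217.14):
Base rate for 9642.90.27 is £7.30/kg.
Duty = 2,054 × £7.30 = £14,994.20.
Line 4 (3175.17.85, Hesoria, 1,543 units, £347,144.14):
Base rate for 3175.17.85 is 10.5% + £2.57/unit.
Origin Hesoria qualifies under the Fenon–Hesoria agreement and 3175.17.85 is covered: preferential rate Free applies instead.
Duty = £347,144.14 × 0% = £0.00.
Total = £131,441.34 + £0.00 + £14,994.20 + £0.00 = £146,435.54.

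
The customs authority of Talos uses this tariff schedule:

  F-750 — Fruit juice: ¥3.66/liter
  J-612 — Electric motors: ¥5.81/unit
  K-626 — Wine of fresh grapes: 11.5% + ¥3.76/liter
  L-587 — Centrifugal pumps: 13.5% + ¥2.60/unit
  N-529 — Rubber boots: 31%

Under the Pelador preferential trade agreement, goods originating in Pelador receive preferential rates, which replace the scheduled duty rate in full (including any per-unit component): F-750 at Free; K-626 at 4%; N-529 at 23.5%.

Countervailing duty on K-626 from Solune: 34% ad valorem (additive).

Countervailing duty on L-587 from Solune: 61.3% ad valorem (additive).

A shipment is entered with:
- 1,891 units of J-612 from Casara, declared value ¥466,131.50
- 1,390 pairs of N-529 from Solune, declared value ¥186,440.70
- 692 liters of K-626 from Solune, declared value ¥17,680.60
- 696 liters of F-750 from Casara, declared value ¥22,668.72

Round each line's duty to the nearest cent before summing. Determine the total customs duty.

¥81,977.28

Line 1 (J-612, Casara, 1,891 units, ¥466,131.50):
Base rate for J-612 is ¥5.81/unit.
Duty = 1,891 × ¥5.81 = ¥10,986.71.
Line 2 (N-529, Solune, 1,390 pairs, ¥186,440.70):
Base rate for N-529 is 31%.
N-529 has an FTA preferential rate, but origin Solune is not Pelador; base rate stands.
Duty = ¥186,440.70 × 31% = ¥57,796.62.
Line 3 (K-626, Solune, 692 liters, ¥17,680.60):
Base rate for K-626 is 11.5% + ¥3.76/liter.
K-626 has an FTA preferential rate, but origin Solune is not Pelador; base rate stands.
Additional duty on K-626 from Solune: +34%. Applied ad valorem rate: 11.5% + 34% = 45.5%.
Duty = ¥17,680.60 × 45.5% + 692 × ¥3.76 = ¥10,646.59.
Line 4 (F-750, Casara, 696 liters, ¥22,668.72):
Base rate for F-750 is ¥3.66/liter.
F-750 has an FTA preferential rate, but origin Casara is not Pelador; base rate stands.
Duty = 696 × ¥3.66 = ¥2,547.36.
Total = ¥10,986.71 + ¥57,796.62 + ¥10,646.59 + ¥2,547.36 = ¥81,977.28.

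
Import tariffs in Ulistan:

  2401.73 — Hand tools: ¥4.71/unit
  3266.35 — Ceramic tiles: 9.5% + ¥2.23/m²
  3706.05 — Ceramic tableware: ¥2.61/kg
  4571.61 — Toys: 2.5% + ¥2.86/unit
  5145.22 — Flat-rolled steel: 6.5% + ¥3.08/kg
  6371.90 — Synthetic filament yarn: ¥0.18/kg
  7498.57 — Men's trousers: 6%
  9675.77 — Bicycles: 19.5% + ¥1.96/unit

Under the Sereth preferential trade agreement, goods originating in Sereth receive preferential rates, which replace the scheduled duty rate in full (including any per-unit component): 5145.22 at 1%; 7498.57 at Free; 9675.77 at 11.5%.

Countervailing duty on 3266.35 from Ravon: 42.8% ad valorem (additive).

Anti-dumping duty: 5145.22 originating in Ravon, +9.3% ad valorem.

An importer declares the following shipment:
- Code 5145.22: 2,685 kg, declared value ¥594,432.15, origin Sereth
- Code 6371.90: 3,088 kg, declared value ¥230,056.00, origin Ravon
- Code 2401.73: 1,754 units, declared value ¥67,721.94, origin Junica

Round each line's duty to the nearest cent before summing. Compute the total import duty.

Line 1 (5145.22, Sereth, 2,685 kg, ¥594,432.15):
Base rate for 5145.22 is 6.5% + ¥3.08/kg.
Origin Sereth qualifies under the Ulistan–Sereth agreement and 5145.22 is covered: preferential rate 1% applies instead.
The additional-duty order on 5145.22 targets Ravon, not Sereth; it does not apply.
Duty = ¥594,432.15 × 1% = ¥5,944.32.
Line 2 (6371.90, Ravon, 3,088 kg, ¥230,056.00):
Base rate for 6371.90 is ¥0.18/kg.
Duty = 3,088 × ¥0.18 = ¥555.84.
Line 3 (2401.73, Junica, 1,754 units, ¥67,721.94):
Base rate for 2401.73 is ¥4.71/unit.
Duty = 1,754 × ¥4.71 = ¥8,261.34.
Total = ¥5,944.32 + ¥555.84 + ¥8,261.34 = ¥14,761.50.

¥14,761.50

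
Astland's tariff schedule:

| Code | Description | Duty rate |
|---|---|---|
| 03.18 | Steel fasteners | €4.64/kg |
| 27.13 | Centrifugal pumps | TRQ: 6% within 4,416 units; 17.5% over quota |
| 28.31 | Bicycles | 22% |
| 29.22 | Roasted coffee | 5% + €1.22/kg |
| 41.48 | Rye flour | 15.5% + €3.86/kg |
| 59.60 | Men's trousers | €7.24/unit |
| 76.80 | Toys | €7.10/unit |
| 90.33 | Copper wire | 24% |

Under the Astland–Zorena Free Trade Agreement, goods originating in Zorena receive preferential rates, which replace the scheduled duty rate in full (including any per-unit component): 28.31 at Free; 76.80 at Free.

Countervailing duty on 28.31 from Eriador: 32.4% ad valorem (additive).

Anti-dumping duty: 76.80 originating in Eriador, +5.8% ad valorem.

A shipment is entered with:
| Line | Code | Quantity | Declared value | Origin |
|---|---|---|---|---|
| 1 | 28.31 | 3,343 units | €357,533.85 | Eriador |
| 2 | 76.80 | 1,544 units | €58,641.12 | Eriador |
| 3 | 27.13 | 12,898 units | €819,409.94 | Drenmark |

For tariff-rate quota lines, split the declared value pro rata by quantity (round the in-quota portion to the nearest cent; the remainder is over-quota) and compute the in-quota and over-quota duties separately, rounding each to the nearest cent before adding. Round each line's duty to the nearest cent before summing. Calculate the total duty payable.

Line 1 (28.31, Eriador, 3,343 units, €357,533.85):
Base rate for 28.31 is 22%.
28.31 has an FTA preferential rate, but origin Eriador is not Zorena; base rate stands.
Additional duty on 28.31 from Eriador: +32.4%. Applied ad valorem rate: 22% + 32.4% = 54.4%.
Duty = €357,533.85 × 54.4% = €194,498.41.
Line 2 (76.80, Eriador, 1,544 units, €58,641.12):
Base rate for 76.80 is €7.10/unit.
76.80 has an FTA preferential rate, but origin Eriador is not Zorena; base rate stands.
Additional duty on 76.80 from Eriador: +5.8% ad valorem. Applied ad valorem rate = 5.8%.
Duty = €58,641.12 × 5.8% + 1,544 × €7.10 = €14,363.58.
Line 3 (27.13, Drenmark, 12,898 units, €819,409.94):
Code 27.13 is under a tariff-rate quota (threshold 4,416 units). In-quota: 4,416 units at 6%; over-quota: 8,482 units at 17.5%.
Pro-rata value split: in-quota = €819,409.94 × 4,416/12,898 = €280,548.48; over-quota = €819,409.94 − €280,548.48 = €538,861.46.
In-quota duty = €280,548.48 × 6% = €16,832.91. Over-quota duty = €538,861.46 × 17.5% = €94,300.76.
Line duty = €16,832.91 + €94,300.76 = €111,133.67.
Total = €194,498.41 + €14,363.58 + €111,133.67 = €319,995.66.

€319,995.66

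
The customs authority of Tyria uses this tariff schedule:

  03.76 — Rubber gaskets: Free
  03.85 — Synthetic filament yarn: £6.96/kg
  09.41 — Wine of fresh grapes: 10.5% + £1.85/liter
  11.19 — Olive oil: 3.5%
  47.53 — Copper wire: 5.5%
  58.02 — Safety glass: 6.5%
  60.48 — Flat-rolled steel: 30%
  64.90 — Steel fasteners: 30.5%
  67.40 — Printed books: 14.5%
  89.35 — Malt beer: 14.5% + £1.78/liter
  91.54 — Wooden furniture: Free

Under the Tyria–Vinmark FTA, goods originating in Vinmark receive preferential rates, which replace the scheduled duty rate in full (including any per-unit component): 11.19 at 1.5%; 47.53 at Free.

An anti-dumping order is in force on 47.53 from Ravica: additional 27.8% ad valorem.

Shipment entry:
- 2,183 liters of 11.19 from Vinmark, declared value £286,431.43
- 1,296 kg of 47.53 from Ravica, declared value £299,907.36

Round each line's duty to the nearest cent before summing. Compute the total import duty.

Line 1 (11.19, Vinmark, 2,183 liters, £286,431.43):
Base rate for 11.19 is 3.5%.
Origin Vinmark qualifies under the Tyria–Vinmark agreement and 11.19 is covered: preferential rate 1.5% applies instead.
Duty = £286,431.43 × 1.5% = £4,296.47.
Line 2 (47.53, Ravica, 1,296 kg, £299,907.36):
Base rate for 47.53 is 5.5%.
47.53 has an FTA preferential rate, but origin Ravica is not Vinmark; base rate stands.
Additional duty on 47.53 from Ravica: +27.8%. Applied ad valorem rate: 5.5% + 27.8% = 33.3%.
Duty = £299,907.36 × 33.3% = £99,869.15.
Total = £4,296.47 + £99,869.15 = £104,165.62.

£104,165.62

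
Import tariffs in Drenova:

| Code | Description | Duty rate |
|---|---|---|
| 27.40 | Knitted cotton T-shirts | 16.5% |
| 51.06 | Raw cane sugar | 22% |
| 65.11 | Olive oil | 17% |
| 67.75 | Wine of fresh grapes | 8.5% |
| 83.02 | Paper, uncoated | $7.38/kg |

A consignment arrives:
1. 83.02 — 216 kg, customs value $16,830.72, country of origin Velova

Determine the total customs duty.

Line 1 (83.02, Velova, 216 kg, $16,830.72):
Base rate for 83.02 is $7.38/kg.
Duty = 216 × $7.38 = $1,594.08.

$1,594.08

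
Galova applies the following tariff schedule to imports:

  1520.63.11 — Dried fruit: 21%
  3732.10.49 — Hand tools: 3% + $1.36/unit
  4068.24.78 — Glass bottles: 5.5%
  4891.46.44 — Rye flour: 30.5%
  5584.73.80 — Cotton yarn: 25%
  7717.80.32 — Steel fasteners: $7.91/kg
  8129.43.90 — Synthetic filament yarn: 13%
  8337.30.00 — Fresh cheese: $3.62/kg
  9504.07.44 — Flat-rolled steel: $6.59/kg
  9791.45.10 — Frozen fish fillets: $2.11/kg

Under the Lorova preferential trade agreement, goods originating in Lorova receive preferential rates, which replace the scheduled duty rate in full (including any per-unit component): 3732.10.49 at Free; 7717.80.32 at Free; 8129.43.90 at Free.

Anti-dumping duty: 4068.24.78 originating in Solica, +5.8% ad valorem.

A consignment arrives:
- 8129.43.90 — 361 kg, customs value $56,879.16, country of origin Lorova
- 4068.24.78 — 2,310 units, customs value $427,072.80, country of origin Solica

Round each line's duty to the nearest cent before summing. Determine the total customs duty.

Line 1 (8129.43.90, Lorova, 361 kg, $56,879.16):
Base rate for 8129.43.90 is 13%.
Origin Lorova qualifies under the Galova–Lorova agreement and 8129.43.90 is covered: preferential rate Free applies instead.
Duty = $56,879.16 × 0% = $0.00.
Line 2 (4068.24.78, Solica, 2,310 units, $427,072.80):
Base rate for 4068.24.78 is 5.5%.
Additional duty on 4068.24.78 from Solica: +5.8%. Applied ad valorem rate: 5.5% + 5.8% = 11.3%.
Duty = $427,072.80 × 11.3% = $48,259.23.
Total = $0.00 + $48,259.23 = $48,259.23.

$48,259.23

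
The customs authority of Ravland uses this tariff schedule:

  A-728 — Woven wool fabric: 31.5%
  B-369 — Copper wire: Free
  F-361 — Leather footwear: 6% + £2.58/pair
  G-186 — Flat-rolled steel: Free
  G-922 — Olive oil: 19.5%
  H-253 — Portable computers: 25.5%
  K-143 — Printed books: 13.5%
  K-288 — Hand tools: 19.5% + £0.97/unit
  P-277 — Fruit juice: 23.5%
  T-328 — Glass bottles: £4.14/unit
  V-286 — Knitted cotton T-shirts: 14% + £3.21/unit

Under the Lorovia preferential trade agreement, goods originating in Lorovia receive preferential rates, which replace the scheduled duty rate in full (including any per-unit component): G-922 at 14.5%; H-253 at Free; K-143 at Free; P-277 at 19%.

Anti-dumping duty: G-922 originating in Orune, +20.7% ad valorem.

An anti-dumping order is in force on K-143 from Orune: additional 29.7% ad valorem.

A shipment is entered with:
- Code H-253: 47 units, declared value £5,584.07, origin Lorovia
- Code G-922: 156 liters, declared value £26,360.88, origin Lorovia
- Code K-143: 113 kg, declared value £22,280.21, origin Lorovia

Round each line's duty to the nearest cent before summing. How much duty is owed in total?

Line 1 (H-253, Lorovia, 47 units, £5,584.07):
Base rate for H-253 is 25.5%.
Origin Lorovia qualifies under the Ravland–Lorovia agreement and H-253 is covered: preferential rate Free applies instead.
Duty = £5,584.07 × 0% = £0.00.
Line 2 (G-922, Lorovia, 156 liters, £26,360.88):
Base rate for G-922 is 19.5%.
Origin Lorovia qualifies under the Ravland–Lorovia agreement and G-922 is covered: preferential rate 14.5% applies instead.
The additional-duty order on G-922 targets Orune, not Lorovia; it does not apply.
Duty = £26,360.88 × 14.5% = £3,822.33.
Line 3 (K-143, Lorovia, 113 kg, £22,280.21):
Base rate for K-143 is 13.5%.
Origin Lorovia qualifies under the Ravland–Lorovia agreement and K-143 is covered: preferential rate Free applies instead.
The additional-duty order on K-143 targets Orune, not Lorovia; it does not apply.
Duty = £22,280.21 × 0% = £0.00.
Total = £0.00 + £3,822.33 + £0.00 = £3,822.33.

£3,822.33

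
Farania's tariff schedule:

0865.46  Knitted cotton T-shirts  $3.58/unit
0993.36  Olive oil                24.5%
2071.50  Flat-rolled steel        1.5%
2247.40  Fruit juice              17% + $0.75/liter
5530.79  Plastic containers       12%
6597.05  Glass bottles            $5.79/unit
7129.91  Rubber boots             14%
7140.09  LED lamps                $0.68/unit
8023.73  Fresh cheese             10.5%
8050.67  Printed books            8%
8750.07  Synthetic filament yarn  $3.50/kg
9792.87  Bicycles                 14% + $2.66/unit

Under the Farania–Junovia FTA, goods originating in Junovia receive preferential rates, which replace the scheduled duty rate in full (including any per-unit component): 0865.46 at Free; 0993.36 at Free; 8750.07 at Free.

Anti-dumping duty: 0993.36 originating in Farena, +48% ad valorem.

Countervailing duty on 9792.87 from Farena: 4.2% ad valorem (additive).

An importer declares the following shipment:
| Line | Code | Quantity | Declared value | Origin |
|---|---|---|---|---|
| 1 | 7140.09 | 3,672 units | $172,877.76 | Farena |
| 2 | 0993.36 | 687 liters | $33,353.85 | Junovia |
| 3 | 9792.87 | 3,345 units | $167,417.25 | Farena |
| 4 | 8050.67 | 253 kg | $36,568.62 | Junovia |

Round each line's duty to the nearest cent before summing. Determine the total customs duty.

$44,790.09

Line 1 (7140.09, Farena, 3,672 units, $172,877.76):
Base rate for 7140.09 is $0.68/unit.
Duty = 3,672 × $0.68 = $2,496.96.
Line 2 (0993.36, Junovia, 687 liters, $33,353.85):
Base rate for 0993.36 is 24.5%.
Origin Junovia qualifies under the Farania–Junovia agreement and 0993.36 is covered: preferential rate Free applies instead.
The additional-duty order on 0993.36 targets Farena, not Junovia; it does not apply.
Duty = $33,353.85 × 0% = $0.00.
Line 3 (9792.87, Farena, 3,345 units, $167,417.25):
Base rate for 9792.87 is 14% + $2.66/unit.
Additional duty on 9792.87 from Farena: +4.2%. Applied ad valorem rate: 14% + 4.2% = 18.2%.
Duty = $167,417.25 × 18.2% + 3,345 × $2.66 = $39,367.64.
Line 4 (8050.67, Junovia, 253 kg, $36,568.62):
Base rate for 8050.67 is 8%.
Origin Junovia is the FTA partner but 8050.67 is not on the preference list; base rate stands.
Duty = $36,568.62 × 8% = $2,925.49.
Total = $2,496.96 + $0.00 + $39,367.64 + $2,925.49 = $44,790.09.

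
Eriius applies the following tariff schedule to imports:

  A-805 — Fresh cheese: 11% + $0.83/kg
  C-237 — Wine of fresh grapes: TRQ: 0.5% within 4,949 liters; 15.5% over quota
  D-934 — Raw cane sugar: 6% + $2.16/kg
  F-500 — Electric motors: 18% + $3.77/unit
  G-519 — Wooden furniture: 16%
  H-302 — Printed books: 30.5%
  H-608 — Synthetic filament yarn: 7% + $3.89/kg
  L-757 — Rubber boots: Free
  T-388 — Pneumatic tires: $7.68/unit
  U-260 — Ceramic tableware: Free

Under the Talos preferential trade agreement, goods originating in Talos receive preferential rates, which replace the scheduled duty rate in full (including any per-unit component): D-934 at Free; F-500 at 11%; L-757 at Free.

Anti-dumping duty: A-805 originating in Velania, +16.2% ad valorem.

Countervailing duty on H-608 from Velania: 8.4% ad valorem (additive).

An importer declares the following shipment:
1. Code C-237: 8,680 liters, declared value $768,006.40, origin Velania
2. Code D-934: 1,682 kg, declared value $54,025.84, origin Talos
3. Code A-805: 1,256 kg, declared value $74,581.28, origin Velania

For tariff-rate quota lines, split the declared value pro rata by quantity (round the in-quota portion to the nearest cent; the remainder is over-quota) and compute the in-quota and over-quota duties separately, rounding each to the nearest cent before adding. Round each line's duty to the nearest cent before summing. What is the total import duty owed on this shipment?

Line 1 (C-237, Velania, 8,680 liters, $768,006.40):
Code C-237 is under a tariff-rate quota (threshold 4,949 liters). In-quota: 4,949 liters at 0.5%; over-quota: 3,731 liters at 15.5%.
Pro-rata value split: in-quota = $768,006.40 × 4,949/8,680 = $437,887.52; over-quota = $768,006.40 − $437,887.52 = $330,118.88.
In-quota duty = $437,887.52 × 0.5% = $2,189.44. Over-quota duty = $330,118.88 × 15.5% = $51,168.43.
Line duty = $2,189.44 + $51,168.43 = $53,357.87.
Line 2 (D-934, Talos, 1,682 kg, $54,025.84):
Base rate for D-934 is 6% + $2.16/kg.
Origin Talos qualifies under the Eriius–Talos agreement and D-934 is covered: preferential rate Free applies instead.
Duty = $54,025.84 × 0% = $0.00.
Line 3 (A-805, Velania, 1,256 kg, $74,581.28):
Base rate for A-805 is 11% + $0.83/kg.
Additional duty on A-805 from Velania: +16.2%. Applied ad valorem rate: 11% + 16.2% = 27.2%.
Duty = $74,581.28 × 27.2% + 1,256 × $0.83 = $21,328.59.
Total = $53,357.87 + $0.00 + $21,328.59 = $74,686.46.

$74,686.46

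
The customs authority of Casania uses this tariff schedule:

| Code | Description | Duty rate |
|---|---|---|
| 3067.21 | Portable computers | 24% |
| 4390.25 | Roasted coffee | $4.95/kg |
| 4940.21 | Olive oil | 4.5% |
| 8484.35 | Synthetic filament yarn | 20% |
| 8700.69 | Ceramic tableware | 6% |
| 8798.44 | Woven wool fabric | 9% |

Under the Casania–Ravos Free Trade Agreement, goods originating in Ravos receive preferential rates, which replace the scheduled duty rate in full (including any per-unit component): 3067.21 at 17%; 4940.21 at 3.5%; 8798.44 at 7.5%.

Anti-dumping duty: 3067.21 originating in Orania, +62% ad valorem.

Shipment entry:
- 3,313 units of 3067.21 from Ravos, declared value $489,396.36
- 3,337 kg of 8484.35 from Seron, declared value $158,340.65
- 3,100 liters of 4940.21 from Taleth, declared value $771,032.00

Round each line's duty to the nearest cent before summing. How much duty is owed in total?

$149,561.95

Line 1 (3067.21, Ravos, 3,313 units, $489,396.36):
Base rate for 3067.21 is 24%.
Origin Ravos qualifies under the Casania–Ravos agreement and 3067.21 is covered: preferential rate 17% applies instead.
The additional-duty order on 3067.21 targets Orania, not Ravos; it does not apply.
Duty = $489,396.36 × 17% = $83,197.38.
Line 2 (8484.35, Seron, 3,337 kg, $158,340.65):
Base rate for 8484.35 is 20%.
Duty = $158,340.65 × 20% = $31,668.13.
Line 3 (4940.21, Taleth, 3,100 liters, $771,032.00):
Base rate for 4940.21 is 4.5%.
4940.21 has an FTA preferential rate, but origin Taleth is not Ravos; base rate stands.
Duty = $771,032.00 × 4.5% = $34,696.44.
Total = $83,197.38 + $31,668.13 + $34,696.44 = $149,561.95.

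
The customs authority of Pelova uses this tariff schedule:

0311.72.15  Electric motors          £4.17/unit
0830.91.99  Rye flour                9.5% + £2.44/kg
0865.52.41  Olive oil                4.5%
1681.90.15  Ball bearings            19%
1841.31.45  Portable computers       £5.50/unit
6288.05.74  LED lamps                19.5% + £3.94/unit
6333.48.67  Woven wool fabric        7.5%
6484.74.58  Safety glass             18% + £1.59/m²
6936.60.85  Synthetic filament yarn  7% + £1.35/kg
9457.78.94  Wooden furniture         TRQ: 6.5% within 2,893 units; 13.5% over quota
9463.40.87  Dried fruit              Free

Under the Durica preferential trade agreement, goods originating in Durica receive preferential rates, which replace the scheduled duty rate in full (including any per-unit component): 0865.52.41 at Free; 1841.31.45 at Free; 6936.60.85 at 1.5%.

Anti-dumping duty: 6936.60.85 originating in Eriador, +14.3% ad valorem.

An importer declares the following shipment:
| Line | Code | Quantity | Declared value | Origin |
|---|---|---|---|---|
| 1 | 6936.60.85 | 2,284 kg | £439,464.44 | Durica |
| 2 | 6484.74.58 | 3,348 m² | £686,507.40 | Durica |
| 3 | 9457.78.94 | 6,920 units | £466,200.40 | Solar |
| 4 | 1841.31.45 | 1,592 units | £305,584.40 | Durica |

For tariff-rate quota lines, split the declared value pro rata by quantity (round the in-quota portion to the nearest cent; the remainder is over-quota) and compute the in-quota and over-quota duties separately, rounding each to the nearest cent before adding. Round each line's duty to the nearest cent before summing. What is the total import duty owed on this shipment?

£184,780.57

Line 1 (6936.60.85, Durica, 2,284 kg, £439,464.44):
Base rate for 6936.60.85 is 7% + £1.35/kg.
Origin Durica qualifies under the Pelova–Durica agreement and 6936.60.85 is covered: preferential rate 1.5% applies instead.
The additional-duty order on 6936.60.85 targets Eriador, not Durica; it does not apply.
Duty = £439,464.44 × 1.5% = £6,591.97.
Line 2 (6484.74.58, Durica, 3,348 m², £686,507.40):
Base rate for 6484.74.58 is 18% + £1.59/m².
Origin Durica is the FTA partner but 6484.74.58 is not on the preference list; base rate stands.
Duty = £686,507.40 × 18% + 3,348 × £1.59 = £128,894.65.
Line 3 (9457.78.94, Solar, 6,920 units, £466,200.40):
Code 9457.78.94 is under a tariff-rate quota (threshold 2,893 units). In-quota: 2,893 units at 6.5%; over-quota: 4,027 units at 13.5%.
Pro-rata value split: in-quota = £466,200.40 × 2,893/6,920 = £194,901.41; over-quota = £466,200.40 − £194,901.41 = £271,298.99.
In-quota duty = £194,901.41 × 6.5% = £12,668.59. Over-quota duty = £271,298.99 × 13.5% = £36,625.36.
Line duty = £12,668.59 + £36,625.36 = £49,293.95.
Line 4 (1841.31.45, Durica, 1,592 units, £305,584.40):
Base rate for 1841.31.45 is £5.50/unit.
Origin Durica qualifies under the Pelova–Durica agreement and 1841.31.45 is covered: preferential rate Free applies instead.
Duty = £305,584.40 × 0% = £0.00.
Total = £6,591.97 + £128,894.65 + £49,293.95 + £0.00 = £184,780.57.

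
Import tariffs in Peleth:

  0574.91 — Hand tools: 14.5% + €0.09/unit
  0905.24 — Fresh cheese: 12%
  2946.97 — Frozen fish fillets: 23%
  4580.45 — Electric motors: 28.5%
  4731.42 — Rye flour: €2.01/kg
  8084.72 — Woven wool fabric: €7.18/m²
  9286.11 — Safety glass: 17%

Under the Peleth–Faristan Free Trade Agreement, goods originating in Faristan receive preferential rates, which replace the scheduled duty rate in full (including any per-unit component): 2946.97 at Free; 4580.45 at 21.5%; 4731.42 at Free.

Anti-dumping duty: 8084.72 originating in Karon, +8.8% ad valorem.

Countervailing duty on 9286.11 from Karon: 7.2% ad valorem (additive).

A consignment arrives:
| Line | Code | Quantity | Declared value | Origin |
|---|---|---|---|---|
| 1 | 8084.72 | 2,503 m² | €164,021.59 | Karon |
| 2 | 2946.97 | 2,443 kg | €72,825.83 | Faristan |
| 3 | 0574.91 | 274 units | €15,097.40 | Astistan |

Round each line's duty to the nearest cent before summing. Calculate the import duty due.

€34,619.22

Line 1 (8084.72, Karon, 2,503 m², €164,021.59):
Base rate for 8084.72 is €7.18/m².
Additional duty on 8084.72 from Karon: +8.8% ad valorem. Applied ad valorem rate = 8.8%.
Duty = €164,021.59 × 8.8% + 2,503 × €7.18 = €32,405.44.
Line 2 (2946.97, Faristan, 2,443 kg, €72,825.83):
Base rate for 2946.97 is 23%.
Origin Faristan qualifies under the Peleth–Faristan agreement and 2946.97 is covered: preferential rate Free applies instead.
Duty = €72,825.83 × 0% = €0.00.
Line 3 (0574.91, Astistan, 274 units, €15,097.40):
Base rate for 0574.91 is 14.5% + €0.09/unit.
Duty = €15,097.40 × 14.5% + 274 × €0.09 = €2,213.78.
Total = €32,405.44 + €0.00 + €2,213.78 = €34,619.22.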